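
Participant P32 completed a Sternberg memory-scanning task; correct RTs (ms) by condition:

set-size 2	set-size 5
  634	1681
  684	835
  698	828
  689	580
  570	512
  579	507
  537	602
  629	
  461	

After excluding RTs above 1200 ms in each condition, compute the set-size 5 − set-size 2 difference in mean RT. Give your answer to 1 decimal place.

35.0 ms

set-size 5: exclude 1681
M(set-size 2) = 5481/9 = 609.000
M(set-size 5) = 3864/6 = 644.000
Difference = 644.000 − 609.000 = 35.000 ms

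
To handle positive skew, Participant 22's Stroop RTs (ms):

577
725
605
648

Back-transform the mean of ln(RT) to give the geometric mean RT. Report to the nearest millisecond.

636 ms

ln(RT): 6.3578, 6.5862, 6.4052, 6.4739
Mean ln(RT) = 25.8231/4 = 6.45578
Geometric mean = exp(6.45578) = 636.37 ms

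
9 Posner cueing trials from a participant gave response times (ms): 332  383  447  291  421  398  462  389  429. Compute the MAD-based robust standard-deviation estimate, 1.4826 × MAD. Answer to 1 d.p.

Sorted: 291, 332, 383, 389, 398, 421, 429, 447, 462 → median = 398
|x − 398| sorted: 0, 9, 15, 23, 31, 49, 64, 66, 107 → MAD = 31
Robust SD ≈ 1.4826 × 31 = 45.961

46.0 ms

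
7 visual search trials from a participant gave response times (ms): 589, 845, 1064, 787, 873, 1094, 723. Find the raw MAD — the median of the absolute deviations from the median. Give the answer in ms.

Sorted: 589, 723, 787, 845, 873, 1064, 1094 → median = 845
|x − 845|: 256, 0, 219, 58, 28, 249, 122
Sorted deviations: 0, 28, 58, 122, 219, 249, 256 → MAD = 122

122 ms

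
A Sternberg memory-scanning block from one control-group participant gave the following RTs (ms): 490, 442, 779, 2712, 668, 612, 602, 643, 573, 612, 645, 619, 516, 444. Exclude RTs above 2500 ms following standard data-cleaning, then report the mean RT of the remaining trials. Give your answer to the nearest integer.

Excluded: 2712
Retained (n=13): Σ = 7645
Mean = 7645/13 = 588.0769

588 ms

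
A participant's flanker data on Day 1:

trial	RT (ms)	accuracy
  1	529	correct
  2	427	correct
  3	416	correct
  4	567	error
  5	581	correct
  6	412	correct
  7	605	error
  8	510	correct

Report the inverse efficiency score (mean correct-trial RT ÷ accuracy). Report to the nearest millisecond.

639 ms

Correct trials (n=6): 529, 427, 416, 581, 412, 510
Mean correct RT = 2875/6 = 479.1667 ms
Proportion correct = 6/8
IES = 479.1667 / (6/8) = 638.889 ms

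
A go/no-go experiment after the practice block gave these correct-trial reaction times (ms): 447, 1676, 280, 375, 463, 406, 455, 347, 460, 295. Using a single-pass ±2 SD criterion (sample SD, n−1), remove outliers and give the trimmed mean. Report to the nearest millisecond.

n = 10, ΣRT = 5204, M = 520.400
Σ(x−M)² = 1524912.40; s = √(1524912.40/9) = 411.624
Cutoffs: 520.400 ± 2·411.624 → [-302.8, 1343.6]
Outside: 1676 → excluded.
Retained (n=9): Σ = 3528, mean = 3528/9 = 392.000

392 ms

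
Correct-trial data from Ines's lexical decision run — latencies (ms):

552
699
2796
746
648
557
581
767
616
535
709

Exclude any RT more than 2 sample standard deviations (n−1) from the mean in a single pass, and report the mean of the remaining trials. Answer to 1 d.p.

n = 11, ΣRT = 9206, M = 836.909
Σ(x−M)² = 4287216.91; s = √(4287216.91/10) = 654.768
Cutoffs: 836.909 ± 2·654.768 → [-472.6, 2146.4]
Outside: 2796 → excluded.
Retained (n=10): Σ = 6410, mean = 6410/10 = 641.000

641.0 ms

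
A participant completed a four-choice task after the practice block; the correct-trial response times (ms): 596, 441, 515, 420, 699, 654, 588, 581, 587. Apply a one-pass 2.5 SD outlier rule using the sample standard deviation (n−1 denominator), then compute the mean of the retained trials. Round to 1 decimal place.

n = 9, ΣRT = 5081, M = 564.556
Σ(x−M)² = 67006.22; s = √(67006.22/8) = 91.519
Cutoffs: 564.556 ± 2.5·91.519 → [335.8, 793.4]
No RTs fall outside the cutoffs; all 9 retained. Mean = 5081/9 = 564.556

564.6 ms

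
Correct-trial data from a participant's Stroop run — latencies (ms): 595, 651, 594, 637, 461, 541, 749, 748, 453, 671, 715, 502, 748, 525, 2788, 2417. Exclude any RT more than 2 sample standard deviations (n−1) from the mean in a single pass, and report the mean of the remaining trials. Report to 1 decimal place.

613.6 ms

n = 16, ΣRT = 13795, M = 862.188
Σ(x−M)² = 7136902.44; s = √(7136902.44/15) = 689.778
Cutoffs: 862.188 ± 2·689.778 → [-517.4, 2241.7]
Outside: 2417, 2788 → excluded.
Retained (n=14): Σ = 8590, mean = 8590/14 = 613.571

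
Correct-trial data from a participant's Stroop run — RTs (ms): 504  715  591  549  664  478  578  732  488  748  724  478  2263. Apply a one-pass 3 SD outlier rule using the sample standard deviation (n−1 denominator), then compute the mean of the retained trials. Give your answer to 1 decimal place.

n = 13, ΣRT = 9512, M = 731.692
Σ(x−M)² = 2666830.77; s = √(2666830.77/12) = 471.419
Cutoffs: 731.692 ± 3·471.419 → [-682.6, 2145.9]
Outside: 2263 → excluded.
Retained (n=12): Σ = 7249, mean = 7249/12 = 604.083

604.1 ms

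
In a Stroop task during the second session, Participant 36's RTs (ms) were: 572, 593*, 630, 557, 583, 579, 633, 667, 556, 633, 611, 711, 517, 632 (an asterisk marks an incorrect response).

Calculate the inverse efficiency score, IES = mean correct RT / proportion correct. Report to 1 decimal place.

Correct trials (n=13): 572, 630, 557, 583, 579, 633, 667, 556, 633, 611, 711, 517, 632
Mean correct RT = 7881/13 = 606.2308 ms
Proportion correct = 13/14
IES = 606.2308 / (13/14) = 652.864 ms

652.9 ms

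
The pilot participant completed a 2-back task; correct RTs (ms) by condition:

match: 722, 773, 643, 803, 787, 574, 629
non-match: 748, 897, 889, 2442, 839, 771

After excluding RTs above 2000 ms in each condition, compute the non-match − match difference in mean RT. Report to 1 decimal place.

124.4 ms

non-match: exclude 2442
M(match) = 4931/7 = 704.429
M(non-match) = 4144/5 = 828.800
Difference = 828.800 − 704.429 = 124.371 ms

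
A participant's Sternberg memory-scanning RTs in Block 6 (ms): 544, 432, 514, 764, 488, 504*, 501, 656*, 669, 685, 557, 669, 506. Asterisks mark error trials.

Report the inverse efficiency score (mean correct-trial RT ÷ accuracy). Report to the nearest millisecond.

680 ms

Correct trials (n=11): 544, 432, 514, 764, 488, 501, 669, 685, 557, 669, 506
Mean correct RT = 6329/11 = 575.3636 ms
Proportion correct = 11/13
IES = 575.3636 / (11/13) = 679.975 ms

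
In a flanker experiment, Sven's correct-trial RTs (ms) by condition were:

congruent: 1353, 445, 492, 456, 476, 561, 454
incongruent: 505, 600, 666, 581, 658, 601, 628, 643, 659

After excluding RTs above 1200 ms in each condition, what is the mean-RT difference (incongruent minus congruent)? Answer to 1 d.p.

135.0 ms

congruent: exclude 1353
M(congruent) = 2884/6 = 480.667
M(incongruent) = 5541/9 = 615.667
Difference = 615.667 − 480.667 = 135.000 ms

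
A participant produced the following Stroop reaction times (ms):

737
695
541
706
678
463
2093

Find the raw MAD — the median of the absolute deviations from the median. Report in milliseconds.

42 ms

Sorted: 463, 541, 678, 695, 706, 737, 2093 → median = 695
|x − 695|: 42, 0, 154, 11, 17, 232, 1398
Sorted deviations: 0, 11, 17, 42, 154, 232, 1398 → MAD = 42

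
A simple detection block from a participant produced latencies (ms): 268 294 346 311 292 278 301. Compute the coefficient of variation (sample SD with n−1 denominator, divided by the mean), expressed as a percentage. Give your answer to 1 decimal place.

8.5%

n = 7, Σ = 2090, M = 298.5714
Σ(x−M)² = 3831.714; s = √(3831.714/6) = 25.2709
CV = 25.2709 / 298.5714 = 0.08464 = 8.464%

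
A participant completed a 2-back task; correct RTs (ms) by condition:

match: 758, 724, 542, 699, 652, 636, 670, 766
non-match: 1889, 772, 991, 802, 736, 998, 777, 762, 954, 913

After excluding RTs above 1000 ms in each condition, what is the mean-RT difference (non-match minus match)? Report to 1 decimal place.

non-match: exclude 1889
M(match) = 5447/8 = 680.875
M(non-match) = 7705/9 = 856.111
Difference = 856.111 − 680.875 = 175.236 ms

175.2 ms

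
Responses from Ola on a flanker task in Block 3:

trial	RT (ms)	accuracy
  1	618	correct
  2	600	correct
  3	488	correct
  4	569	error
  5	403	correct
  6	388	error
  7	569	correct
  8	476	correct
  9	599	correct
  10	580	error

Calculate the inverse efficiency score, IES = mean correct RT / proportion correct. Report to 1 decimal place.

765.9 ms

Correct trials (n=7): 618, 600, 488, 403, 569, 476, 599
Mean correct RT = 3753/7 = 536.1429 ms
Proportion correct = 7/10
IES = 536.1429 / (7/10) = 765.918 ms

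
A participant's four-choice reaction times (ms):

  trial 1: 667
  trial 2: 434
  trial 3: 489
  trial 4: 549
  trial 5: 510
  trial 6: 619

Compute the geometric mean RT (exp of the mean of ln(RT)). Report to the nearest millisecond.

ln(RT): 6.5028, 6.0730, 6.1924, 6.3081, 6.2344, 6.4281
Mean ln(RT) = 37.7388/6 = 6.28980
Geometric mean = exp(6.28980) = 539.05 ms

539 ms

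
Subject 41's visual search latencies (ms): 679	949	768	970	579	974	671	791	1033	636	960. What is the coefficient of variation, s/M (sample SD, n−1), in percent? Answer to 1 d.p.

n = 11, Σ = 9010, M = 819.0909
Σ(x−M)² = 265380.909; s = √(265380.909/10) = 162.9052
CV = 162.9052 / 819.0909 = 0.19889 = 19.889%

19.9%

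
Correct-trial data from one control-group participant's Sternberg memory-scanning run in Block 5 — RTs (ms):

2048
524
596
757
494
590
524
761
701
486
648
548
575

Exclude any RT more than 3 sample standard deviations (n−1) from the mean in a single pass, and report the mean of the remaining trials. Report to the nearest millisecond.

600 ms

n = 13, ΣRT = 9252, M = 711.692
Σ(x−M)² = 2036830.77; s = √(2036830.77/12) = 411.990
Cutoffs: 711.692 ± 3·411.990 → [-524.3, 1947.7]
Outside: 2048 → excluded.
Retained (n=12): Σ = 7204, mean = 7204/12 = 600.333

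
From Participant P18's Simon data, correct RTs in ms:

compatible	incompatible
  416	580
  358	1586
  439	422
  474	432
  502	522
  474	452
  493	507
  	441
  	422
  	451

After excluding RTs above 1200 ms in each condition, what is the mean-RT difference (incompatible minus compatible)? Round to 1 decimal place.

19.0 ms

incompatible: exclude 1586
M(compatible) = 3156/7 = 450.857
M(incompatible) = 4229/9 = 469.889
Difference = 469.889 − 450.857 = 19.032 ms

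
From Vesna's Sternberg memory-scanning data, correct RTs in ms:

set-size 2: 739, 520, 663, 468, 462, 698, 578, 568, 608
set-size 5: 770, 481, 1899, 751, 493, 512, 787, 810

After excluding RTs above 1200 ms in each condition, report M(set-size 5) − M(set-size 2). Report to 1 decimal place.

set-size 5: exclude 1899
M(set-size 2) = 5304/9 = 589.333
M(set-size 5) = 4604/7 = 657.714
Difference = 657.714 − 589.333 = 68.381 ms

68.4 ms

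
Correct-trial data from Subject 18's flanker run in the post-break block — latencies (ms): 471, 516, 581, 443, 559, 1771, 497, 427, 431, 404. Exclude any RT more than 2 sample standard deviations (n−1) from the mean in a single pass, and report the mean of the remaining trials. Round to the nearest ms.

n = 10, ΣRT = 6100, M = 610.000
Σ(x−M)² = 1528144.00; s = √(1528144.00/9) = 412.060
Cutoffs: 610.000 ± 2·412.060 → [-214.1, 1434.1]
Outside: 1771 → excluded.
Retained (n=9): Σ = 4329, mean = 4329/9 = 481.000

481 ms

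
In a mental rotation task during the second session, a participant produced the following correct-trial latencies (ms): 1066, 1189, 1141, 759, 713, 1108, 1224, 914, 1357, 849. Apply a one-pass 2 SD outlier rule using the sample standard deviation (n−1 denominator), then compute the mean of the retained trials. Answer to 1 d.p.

n = 10, ΣRT = 10320, M = 1032.000
Σ(x−M)² = 409654.00; s = √(409654.00/9) = 213.347
Cutoffs: 1032.000 ± 2·213.347 → [605.3, 1458.7]
No RTs fall outside the cutoffs; all 10 retained. Mean = 10320/10 = 1032.000

1032.0 ms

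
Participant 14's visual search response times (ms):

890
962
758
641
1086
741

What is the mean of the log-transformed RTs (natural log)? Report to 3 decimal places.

6.725

ln(RT): 6.7912, 6.8690, 6.6307, 6.4630, 6.9903, 6.6080
Σ ln(RT) = 40.3522
Mean = 40.3522/6 = 6.72537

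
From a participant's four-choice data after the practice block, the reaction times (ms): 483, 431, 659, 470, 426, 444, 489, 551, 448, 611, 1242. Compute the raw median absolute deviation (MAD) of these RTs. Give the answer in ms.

Sorted: 426, 431, 444, 448, 470, 483, 489, 551, 611, 659, 1242 → median = 483
|x − 483|: 0, 52, 176, 13, 57, 39, 6, 68, 35, 128, 759
Sorted deviations: 0, 6, 13, 35, 39, 52, 57, 68, 128, 176, 759 → MAD = 52

52 ms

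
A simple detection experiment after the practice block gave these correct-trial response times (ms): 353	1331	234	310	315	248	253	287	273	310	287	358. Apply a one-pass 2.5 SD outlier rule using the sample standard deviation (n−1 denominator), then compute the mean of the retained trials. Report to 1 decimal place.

n = 12, ΣRT = 4559, M = 379.917
Σ(x−M)² = 1003254.92; s = √(1003254.92/11) = 302.002
Cutoffs: 379.917 ± 2.5·302.002 → [-375.1, 1134.9]
Outside: 1331 → excluded.
Retained (n=11): Σ = 3228, mean = 3228/11 = 293.455

293.5 ms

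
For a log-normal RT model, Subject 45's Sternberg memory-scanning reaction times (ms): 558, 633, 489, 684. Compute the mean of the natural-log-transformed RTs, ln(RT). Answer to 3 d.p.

ln(RT): 6.3244, 6.4505, 6.1924, 6.5280
Σ ln(RT) = 25.4951
Mean = 25.4951/4 = 6.37379

6.374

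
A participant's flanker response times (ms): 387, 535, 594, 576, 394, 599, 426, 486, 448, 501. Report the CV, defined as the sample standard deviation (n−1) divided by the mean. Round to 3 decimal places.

n = 10, Σ = 4946, M = 494.6000
Σ(x−M)² = 57728.400; s = √(57728.400/9) = 80.0891
CV = 80.0891 / 494.6000 = 0.16193

0.162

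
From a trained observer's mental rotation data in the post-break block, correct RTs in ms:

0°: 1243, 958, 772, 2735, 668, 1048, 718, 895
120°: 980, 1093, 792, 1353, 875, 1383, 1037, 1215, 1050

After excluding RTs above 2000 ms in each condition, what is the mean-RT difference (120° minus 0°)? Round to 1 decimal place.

186.2 ms

0°: exclude 2735
M(0°) = 6302/7 = 900.286
M(120°) = 9778/9 = 1086.444
Difference = 1086.444 − 900.286 = 186.159 ms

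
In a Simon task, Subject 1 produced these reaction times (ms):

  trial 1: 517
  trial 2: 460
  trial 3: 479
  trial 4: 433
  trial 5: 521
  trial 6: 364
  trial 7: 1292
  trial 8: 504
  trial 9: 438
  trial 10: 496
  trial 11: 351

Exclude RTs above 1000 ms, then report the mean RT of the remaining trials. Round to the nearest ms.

456 ms

Excluded: 1292
Retained (n=10): Σ = 4563
Mean = 4563/10 = 456.3000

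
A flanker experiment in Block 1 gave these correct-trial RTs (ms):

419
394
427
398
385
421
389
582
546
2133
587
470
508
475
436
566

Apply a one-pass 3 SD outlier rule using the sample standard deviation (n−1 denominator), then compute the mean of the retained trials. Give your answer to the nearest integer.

467 ms

n = 16, ΣRT = 9136, M = 571.000
Σ(x−M)² = 2677800.00; s = √(2677800.00/15) = 422.516
Cutoffs: 571.000 ± 3·422.516 → [-696.5, 1838.5]
Outside: 2133 → excluded.
Retained (n=15): Σ = 7003, mean = 7003/15 = 466.867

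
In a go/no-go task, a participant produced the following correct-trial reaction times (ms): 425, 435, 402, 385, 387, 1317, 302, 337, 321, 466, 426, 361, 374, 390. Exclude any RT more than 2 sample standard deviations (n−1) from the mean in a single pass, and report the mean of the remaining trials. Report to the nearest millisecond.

n = 14, ΣRT = 6328, M = 452.000
Σ(x−M)² = 832424.00; s = √(832424.00/13) = 253.047
Cutoffs: 452.000 ± 2·253.047 → [-54.1, 958.1]
Outside: 1317 → excluded.
Retained (n=13): Σ = 5011, mean = 5011/13 = 385.462

385 ms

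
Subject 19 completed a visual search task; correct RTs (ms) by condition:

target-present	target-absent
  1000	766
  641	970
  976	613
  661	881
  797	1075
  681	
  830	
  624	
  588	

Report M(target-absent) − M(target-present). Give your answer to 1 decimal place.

105.7 ms

M(target-present) = 6798/9 = 755.333
M(target-absent) = 4305/5 = 861.000
Difference = 861.000 − 755.333 = 105.667 ms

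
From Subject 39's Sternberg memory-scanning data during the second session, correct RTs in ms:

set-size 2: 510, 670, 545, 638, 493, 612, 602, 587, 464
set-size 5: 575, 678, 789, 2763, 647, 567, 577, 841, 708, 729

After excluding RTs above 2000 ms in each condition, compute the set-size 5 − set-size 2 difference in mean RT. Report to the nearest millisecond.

set-size 5: exclude 2763
M(set-size 2) = 5121/9 = 569.000
M(set-size 5) = 6111/9 = 679.000
Difference = 679.000 − 569.000 = 110.000 ms

110 ms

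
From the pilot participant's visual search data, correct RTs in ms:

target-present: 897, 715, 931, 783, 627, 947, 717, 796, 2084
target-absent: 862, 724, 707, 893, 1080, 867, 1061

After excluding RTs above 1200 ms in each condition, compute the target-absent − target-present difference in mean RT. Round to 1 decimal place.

83.2 ms

target-present: exclude 2084
M(target-present) = 6413/8 = 801.625
M(target-absent) = 6194/7 = 884.857
Difference = 884.857 − 801.625 = 83.232 ms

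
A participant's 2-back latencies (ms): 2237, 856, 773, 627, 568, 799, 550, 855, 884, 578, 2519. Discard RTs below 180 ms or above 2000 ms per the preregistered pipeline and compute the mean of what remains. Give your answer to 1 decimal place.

721.1 ms

Excluded: 2237, 2519
Retained (n=9): Σ = 6490
Mean = 6490/9 = 721.1111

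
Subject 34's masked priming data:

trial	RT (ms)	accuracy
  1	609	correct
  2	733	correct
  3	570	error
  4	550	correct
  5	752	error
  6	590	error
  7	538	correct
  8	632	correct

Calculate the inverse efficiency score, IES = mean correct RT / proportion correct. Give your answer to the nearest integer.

Correct trials (n=5): 609, 733, 550, 538, 632
Mean correct RT = 3062/5 = 612.4000 ms
Proportion correct = 5/8
IES = 612.4000 / (5/8) = 979.840 ms

980 ms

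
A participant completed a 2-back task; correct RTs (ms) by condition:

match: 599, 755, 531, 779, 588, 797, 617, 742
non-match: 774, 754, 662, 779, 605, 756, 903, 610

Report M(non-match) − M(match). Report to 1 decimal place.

54.4 ms

M(match) = 5408/8 = 676.000
M(non-match) = 5843/8 = 730.375
Difference = 730.375 − 676.000 = 54.375 ms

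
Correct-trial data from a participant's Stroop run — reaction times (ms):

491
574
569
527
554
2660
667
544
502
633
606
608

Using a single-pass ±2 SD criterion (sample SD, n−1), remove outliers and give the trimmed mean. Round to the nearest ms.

n = 12, ΣRT = 8935, M = 744.583
Σ(x−M)² = 4032128.92; s = √(4032128.92/11) = 605.440
Cutoffs: 744.583 ± 2·605.440 → [-466.3, 1955.5]
Outside: 2660 → excluded.
Retained (n=11): Σ = 6275, mean = 6275/11 = 570.455

570 ms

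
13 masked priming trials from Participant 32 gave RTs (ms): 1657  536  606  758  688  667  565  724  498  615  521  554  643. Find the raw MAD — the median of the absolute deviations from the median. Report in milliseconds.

Sorted: 498, 521, 536, 554, 565, 606, 615, 643, 667, 688, 724, 758, 1657 → median = 615
|x − 615|: 1042, 79, 9, 143, 73, 52, 50, 109, 117, 0, 94, 61, 28
Sorted deviations: 0, 9, 28, 50, 52, 61, 73, 79, 94, 109, 117, 143, 1042 → MAD = 73

73 ms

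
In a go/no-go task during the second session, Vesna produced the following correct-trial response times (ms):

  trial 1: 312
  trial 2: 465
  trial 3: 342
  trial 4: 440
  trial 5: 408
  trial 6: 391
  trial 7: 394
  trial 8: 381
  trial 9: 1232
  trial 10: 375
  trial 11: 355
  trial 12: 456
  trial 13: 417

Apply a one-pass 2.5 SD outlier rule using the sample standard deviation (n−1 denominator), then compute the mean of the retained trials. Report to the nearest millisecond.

395 ms

n = 13, ΣRT = 5968, M = 459.077
Σ(x−M)² = 670402.92; s = √(670402.92/12) = 236.362
Cutoffs: 459.077 ± 2.5·236.362 → [-131.8, 1050.0]
Outside: 1232 → excluded.
Retained (n=12): Σ = 4736, mean = 4736/12 = 394.667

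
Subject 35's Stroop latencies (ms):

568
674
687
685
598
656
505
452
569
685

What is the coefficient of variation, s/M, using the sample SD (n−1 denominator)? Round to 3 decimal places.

n = 10, Σ = 6079, M = 607.9000
Σ(x−M)² = 62924.900; s = √(62924.900/9) = 83.6161
CV = 83.6161 / 607.9000 = 0.13755

0.138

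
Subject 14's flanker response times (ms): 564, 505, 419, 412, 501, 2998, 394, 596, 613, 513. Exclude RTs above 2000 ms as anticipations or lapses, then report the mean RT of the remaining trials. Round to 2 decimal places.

501.89 ms

Excluded: 2998
Retained (n=9): Σ = 4517
Mean = 4517/9 = 501.8889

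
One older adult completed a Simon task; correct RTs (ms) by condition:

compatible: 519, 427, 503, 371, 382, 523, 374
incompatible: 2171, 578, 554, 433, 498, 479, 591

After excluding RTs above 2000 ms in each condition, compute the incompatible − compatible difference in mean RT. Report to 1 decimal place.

incompatible: exclude 2171
M(compatible) = 3099/7 = 442.714
M(incompatible) = 3133/6 = 522.167
Difference = 522.167 − 442.714 = 79.452 ms

79.5 ms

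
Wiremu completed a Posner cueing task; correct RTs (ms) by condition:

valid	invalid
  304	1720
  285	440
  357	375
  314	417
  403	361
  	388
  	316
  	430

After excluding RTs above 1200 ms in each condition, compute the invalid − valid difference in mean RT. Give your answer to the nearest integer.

57 ms

invalid: exclude 1720
M(valid) = 1663/5 = 332.600
M(invalid) = 2727/7 = 389.571
Difference = 389.571 − 332.600 = 56.971 ms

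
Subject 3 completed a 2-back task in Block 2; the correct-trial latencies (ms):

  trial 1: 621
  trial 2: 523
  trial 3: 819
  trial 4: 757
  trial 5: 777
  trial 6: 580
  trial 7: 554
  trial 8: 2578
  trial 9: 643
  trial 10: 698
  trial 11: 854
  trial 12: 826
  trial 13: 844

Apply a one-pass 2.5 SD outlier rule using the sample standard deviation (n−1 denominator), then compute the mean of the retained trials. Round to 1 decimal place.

n = 13, ΣRT = 11074, M = 851.846
Σ(x−M)² = 3387345.69; s = √(3387345.69/12) = 531.299
Cutoffs: 851.846 ± 2.5·531.299 → [-476.4, 2180.1]
Outside: 2578 → excluded.
Retained (n=12): Σ = 8496, mean = 8496/12 = 708.000

708.0 ms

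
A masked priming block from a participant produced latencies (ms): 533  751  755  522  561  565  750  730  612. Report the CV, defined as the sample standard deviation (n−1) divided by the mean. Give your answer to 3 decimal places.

n = 9, Σ = 5779, M = 642.1111
Σ(x−M)² = 83728.889; s = √(83728.889/8) = 102.3040
CV = 102.3040 / 642.1111 = 0.15932

0.159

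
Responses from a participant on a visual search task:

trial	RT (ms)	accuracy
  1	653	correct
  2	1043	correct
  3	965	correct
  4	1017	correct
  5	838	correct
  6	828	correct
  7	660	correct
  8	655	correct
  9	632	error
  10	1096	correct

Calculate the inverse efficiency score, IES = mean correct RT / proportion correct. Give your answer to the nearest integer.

Correct trials (n=9): 653, 1043, 965, 1017, 838, 828, 660, 655, 1096
Mean correct RT = 7755/9 = 861.6667 ms
Proportion correct = 9/10
IES = 861.6667 / (9/10) = 957.407 ms

957 ms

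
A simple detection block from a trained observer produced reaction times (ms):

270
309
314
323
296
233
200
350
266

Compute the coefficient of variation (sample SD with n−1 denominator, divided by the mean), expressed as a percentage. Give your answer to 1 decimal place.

n = 9, Σ = 2561, M = 284.5556
Σ(x−M)² = 17720.222; s = √(17720.222/8) = 47.0641
CV = 47.0641 / 284.5556 = 0.16540 = 16.540%

16.5%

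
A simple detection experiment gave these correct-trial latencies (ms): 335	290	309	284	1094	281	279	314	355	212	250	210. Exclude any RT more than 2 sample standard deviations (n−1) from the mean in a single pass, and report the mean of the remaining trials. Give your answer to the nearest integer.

284 ms

n = 12, ΣRT = 4213, M = 351.083
Σ(x−M)² = 623150.92; s = √(623150.92/11) = 238.013
Cutoffs: 351.083 ± 2·238.013 → [-124.9, 827.1]
Outside: 1094 → excluded.
Retained (n=11): Σ = 3119, mean = 3119/11 = 283.545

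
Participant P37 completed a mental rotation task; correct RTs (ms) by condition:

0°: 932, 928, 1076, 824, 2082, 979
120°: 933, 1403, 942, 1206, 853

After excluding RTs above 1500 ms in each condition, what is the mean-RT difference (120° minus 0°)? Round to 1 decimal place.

119.6 ms

0°: exclude 2082
M(0°) = 4739/5 = 947.800
M(120°) = 5337/5 = 1067.400
Difference = 1067.400 − 947.800 = 119.600 ms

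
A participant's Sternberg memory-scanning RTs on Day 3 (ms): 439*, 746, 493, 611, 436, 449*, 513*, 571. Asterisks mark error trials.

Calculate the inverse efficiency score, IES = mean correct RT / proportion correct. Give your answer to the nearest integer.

Correct trials (n=5): 746, 493, 611, 436, 571
Mean correct RT = 2857/5 = 571.4000 ms
Proportion correct = 5/8
IES = 571.4000 / (5/8) = 914.240 ms

914 ms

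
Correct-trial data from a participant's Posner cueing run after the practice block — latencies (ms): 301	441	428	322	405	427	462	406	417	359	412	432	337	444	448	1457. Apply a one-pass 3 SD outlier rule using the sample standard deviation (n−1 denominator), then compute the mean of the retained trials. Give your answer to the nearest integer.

n = 16, ΣRT = 7498, M = 468.625
Σ(x−M)² = 1076229.75; s = √(1076229.75/15) = 267.859
Cutoffs: 468.625 ± 3·267.859 → [-335.0, 1272.2]
Outside: 1457 → excluded.
Retained (n=15): Σ = 6041, mean = 6041/15 = 402.733

403 ms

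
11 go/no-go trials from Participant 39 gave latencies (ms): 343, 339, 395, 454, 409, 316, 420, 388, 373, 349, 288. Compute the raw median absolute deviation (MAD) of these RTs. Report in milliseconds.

Sorted: 288, 316, 339, 343, 349, 373, 388, 395, 409, 420, 454 → median = 373
|x − 373|: 30, 34, 22, 81, 36, 57, 47, 15, 0, 24, 85
Sorted deviations: 0, 15, 22, 24, 30, 34, 36, 47, 57, 81, 85 → MAD = 34

34 ms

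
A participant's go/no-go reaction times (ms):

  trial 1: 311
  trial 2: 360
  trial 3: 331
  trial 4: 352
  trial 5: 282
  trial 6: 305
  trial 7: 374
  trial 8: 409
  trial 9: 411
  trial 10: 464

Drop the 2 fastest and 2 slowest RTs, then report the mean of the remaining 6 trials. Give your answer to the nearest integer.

Sorted: 282, 305, 311, 331, 352, 360, 374, 409, 411, 464
Drop lowest 2 (282, 305) and highest 2 (411, 464)
Remaining (n=6): Σ = 2137, mean = 2137/6 = 356.167

356 ms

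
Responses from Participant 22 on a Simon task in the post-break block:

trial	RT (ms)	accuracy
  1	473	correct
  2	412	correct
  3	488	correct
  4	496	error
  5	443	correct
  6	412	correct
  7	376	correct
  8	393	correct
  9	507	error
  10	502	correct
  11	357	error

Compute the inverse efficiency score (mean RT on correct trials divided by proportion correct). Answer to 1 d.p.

601.4 ms

Correct trials (n=8): 473, 412, 488, 443, 412, 376, 393, 502
Mean correct RT = 3499/8 = 437.3750 ms
Proportion correct = 8/11
IES = 437.3750 / (8/11) = 601.391 ms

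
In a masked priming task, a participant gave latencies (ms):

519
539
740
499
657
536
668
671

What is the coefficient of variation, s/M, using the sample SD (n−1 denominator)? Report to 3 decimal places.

n = 8, Σ = 4829, M = 603.6250
Σ(x−M)² = 56987.875; s = √(56987.875/7) = 90.2282
CV = 90.2282 / 603.6250 = 0.14948

0.149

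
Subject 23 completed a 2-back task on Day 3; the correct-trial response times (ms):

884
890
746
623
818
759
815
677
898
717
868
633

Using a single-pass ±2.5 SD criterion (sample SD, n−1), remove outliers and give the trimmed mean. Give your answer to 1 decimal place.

777.3 ms

n = 12, ΣRT = 9328, M = 777.333
Σ(x−M)² = 109600.67; s = √(109600.67/11) = 99.818
Cutoffs: 777.333 ± 2.5·99.818 → [527.8, 1026.9]
No RTs fall outside the cutoffs; all 12 retained. Mean = 9328/12 = 777.333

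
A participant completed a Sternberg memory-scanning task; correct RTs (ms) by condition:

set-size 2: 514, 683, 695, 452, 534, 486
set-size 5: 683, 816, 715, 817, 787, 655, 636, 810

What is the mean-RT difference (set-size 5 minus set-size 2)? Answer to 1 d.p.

M(set-size 2) = 3364/6 = 560.667
M(set-size 5) = 5919/8 = 739.875
Difference = 739.875 − 560.667 = 179.208 ms

179.2 ms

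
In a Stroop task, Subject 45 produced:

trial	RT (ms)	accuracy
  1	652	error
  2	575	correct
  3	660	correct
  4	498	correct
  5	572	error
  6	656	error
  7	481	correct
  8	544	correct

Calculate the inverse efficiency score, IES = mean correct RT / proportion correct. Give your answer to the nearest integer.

Correct trials (n=5): 575, 660, 498, 481, 544
Mean correct RT = 2758/5 = 551.6000 ms
Proportion correct = 5/8
IES = 551.6000 / (5/8) = 882.560 ms

883 ms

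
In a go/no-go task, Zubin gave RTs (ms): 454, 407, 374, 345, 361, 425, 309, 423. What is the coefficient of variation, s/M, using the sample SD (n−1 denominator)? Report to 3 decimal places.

n = 8, Σ = 3098, M = 387.2500
Σ(x−M)² = 16321.500; s = √(16321.500/7) = 48.2871
CV = 48.2871 / 387.2500 = 0.12469

0.125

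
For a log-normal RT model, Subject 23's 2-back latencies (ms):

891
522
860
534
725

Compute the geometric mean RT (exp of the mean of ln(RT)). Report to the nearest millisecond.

689 ms

ln(RT): 6.7923, 6.2577, 6.7569, 6.2804, 6.5862
Mean ln(RT) = 32.6735/5 = 6.53470
Geometric mean = exp(6.53470) = 688.63 ms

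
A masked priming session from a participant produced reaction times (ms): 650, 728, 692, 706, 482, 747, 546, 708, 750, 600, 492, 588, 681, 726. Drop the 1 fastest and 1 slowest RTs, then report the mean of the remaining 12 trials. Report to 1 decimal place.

655.3 ms

Sorted: 482, 492, 546, 588, 600, 650, 681, 692, 706, 708, 726, 728, 747, 750
Drop lowest 1 (482) and highest 1 (750)
Remaining (n=12): Σ = 7864, mean = 7864/12 = 655.333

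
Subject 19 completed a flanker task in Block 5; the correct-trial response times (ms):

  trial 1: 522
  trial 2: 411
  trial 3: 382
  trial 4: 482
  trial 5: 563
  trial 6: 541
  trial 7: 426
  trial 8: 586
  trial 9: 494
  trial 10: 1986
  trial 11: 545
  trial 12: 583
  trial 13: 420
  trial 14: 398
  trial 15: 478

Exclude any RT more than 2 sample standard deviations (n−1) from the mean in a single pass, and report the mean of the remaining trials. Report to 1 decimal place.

487.9 ms

n = 15, ΣRT = 8817, M = 587.800
Σ(x−M)² = 2159976.40; s = √(2159976.40/14) = 392.790
Cutoffs: 587.800 ± 2·392.790 → [-197.8, 1373.4]
Outside: 1986 → excluded.
Retained (n=14): Σ = 6831, mean = 6831/14 = 487.929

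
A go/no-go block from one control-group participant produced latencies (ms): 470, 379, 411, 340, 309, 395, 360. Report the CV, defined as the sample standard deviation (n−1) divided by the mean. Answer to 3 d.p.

0.137

n = 7, Σ = 2664, M = 380.5714
Σ(x−M)² = 16325.714; s = √(16325.714/6) = 52.1627
CV = 52.1627 / 380.5714 = 0.13706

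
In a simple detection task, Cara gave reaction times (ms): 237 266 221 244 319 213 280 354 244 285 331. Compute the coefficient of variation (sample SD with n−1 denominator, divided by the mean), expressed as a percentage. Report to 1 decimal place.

17.1%

n = 11, Σ = 2994, M = 272.1818
Σ(x−M)² = 21557.636; s = √(21557.636/10) = 46.4302
CV = 46.4302 / 272.1818 = 0.17059 = 17.059%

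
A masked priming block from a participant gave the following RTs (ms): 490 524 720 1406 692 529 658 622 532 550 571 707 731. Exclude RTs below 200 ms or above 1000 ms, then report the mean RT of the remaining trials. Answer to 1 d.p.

Excluded: 1406
Retained (n=12): Σ = 7326
Mean = 7326/12 = 610.5000

610.5 ms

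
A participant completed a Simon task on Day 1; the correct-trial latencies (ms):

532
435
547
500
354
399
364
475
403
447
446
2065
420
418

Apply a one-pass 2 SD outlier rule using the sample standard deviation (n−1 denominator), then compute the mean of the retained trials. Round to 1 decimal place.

441.5 ms

n = 14, ΣRT = 7805, M = 557.500
Σ(x−M)² = 2489291.50; s = √(2489291.50/13) = 437.589
Cutoffs: 557.500 ± 2·437.589 → [-317.7, 1432.7]
Outside: 2065 → excluded.
Retained (n=13): Σ = 5740, mean = 5740/13 = 441.538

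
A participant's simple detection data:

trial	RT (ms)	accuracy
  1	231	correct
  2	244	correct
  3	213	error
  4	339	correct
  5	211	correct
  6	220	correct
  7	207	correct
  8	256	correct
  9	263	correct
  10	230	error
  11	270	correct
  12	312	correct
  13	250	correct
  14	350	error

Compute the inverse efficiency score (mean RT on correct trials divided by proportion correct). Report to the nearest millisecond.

Correct trials (n=11): 231, 244, 339, 211, 220, 207, 256, 263, 270, 312, 250
Mean correct RT = 2803/11 = 254.8182 ms
Proportion correct = 11/14
IES = 254.8182 / (11/14) = 324.314 ms

324 ms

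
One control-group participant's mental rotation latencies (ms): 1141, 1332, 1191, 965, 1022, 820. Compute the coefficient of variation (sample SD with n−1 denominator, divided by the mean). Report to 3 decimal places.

n = 6, Σ = 6471, M = 1078.5000
Σ(x−M)² = 163721.500; s = √(163721.500/5) = 180.9539
CV = 180.9539 / 1078.5000 = 0.16778

0.168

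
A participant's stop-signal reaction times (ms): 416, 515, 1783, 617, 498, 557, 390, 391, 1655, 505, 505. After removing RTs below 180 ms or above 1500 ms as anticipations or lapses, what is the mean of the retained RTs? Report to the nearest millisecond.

Excluded: 1655, 1783
Retained (n=9): Σ = 4394
Mean = 4394/9 = 488.2222

488 ms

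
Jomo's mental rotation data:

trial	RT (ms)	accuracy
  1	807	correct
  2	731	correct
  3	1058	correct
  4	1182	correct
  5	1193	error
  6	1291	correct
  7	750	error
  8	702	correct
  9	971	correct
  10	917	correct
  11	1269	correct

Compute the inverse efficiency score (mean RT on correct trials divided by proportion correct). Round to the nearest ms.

Correct trials (n=9): 807, 731, 1058, 1182, 1291, 702, 971, 917, 1269
Mean correct RT = 8928/9 = 992.0000 ms
Proportion correct = 9/11
IES = 992.0000 / (9/11) = 1212.444 ms

1212 ms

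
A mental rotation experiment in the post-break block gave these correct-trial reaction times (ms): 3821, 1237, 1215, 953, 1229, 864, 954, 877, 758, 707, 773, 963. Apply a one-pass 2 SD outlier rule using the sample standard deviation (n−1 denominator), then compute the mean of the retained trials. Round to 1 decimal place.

957.3 ms

n = 12, ΣRT = 14351, M = 1195.917
Σ(x−M)² = 7887536.92; s = √(7887536.92/11) = 846.787
Cutoffs: 1195.917 ± 2·846.787 → [-497.7, 2889.5]
Outside: 3821 → excluded.
Retained (n=11): Σ = 10530, mean = 10530/11 = 957.273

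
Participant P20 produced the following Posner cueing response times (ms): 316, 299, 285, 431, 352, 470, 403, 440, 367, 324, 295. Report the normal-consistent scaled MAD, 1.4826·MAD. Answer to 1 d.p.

Sorted: 285, 295, 299, 316, 324, 352, 367, 403, 431, 440, 470 → median = 352
|x − 352| sorted: 0, 15, 28, 36, 51, 53, 57, 67, 79, 88, 118 → MAD = 53
Robust SD ≈ 1.4826 × 53 = 78.578

78.6 ms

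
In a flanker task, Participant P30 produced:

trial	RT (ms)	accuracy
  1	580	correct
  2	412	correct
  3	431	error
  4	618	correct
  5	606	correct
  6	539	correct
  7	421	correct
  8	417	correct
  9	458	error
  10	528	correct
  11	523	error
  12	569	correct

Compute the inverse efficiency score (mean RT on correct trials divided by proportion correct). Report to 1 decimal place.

Correct trials (n=9): 580, 412, 618, 606, 539, 421, 417, 528, 569
Mean correct RT = 4690/9 = 521.1111 ms
Proportion correct = 9/12
IES = 521.1111 / (9/12) = 694.815 ms

694.8 ms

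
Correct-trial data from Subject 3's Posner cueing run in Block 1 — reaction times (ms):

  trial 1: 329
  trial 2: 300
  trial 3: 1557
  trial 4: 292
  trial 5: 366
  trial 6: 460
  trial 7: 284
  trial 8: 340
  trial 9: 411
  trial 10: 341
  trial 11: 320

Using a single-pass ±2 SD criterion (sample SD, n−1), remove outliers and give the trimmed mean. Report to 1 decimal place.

344.3 ms

n = 11, ΣRT = 5000, M = 454.545
Σ(x−M)² = 1364440.73; s = √(1364440.73/10) = 369.383
Cutoffs: 454.545 ± 2·369.383 → [-284.2, 1193.3]
Outside: 1557 → excluded.
Retained (n=10): Σ = 3443, mean = 3443/10 = 344.300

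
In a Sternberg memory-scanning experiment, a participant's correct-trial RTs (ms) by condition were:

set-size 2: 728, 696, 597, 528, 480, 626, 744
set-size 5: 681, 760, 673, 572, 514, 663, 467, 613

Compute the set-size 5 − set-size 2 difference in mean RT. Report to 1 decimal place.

M(set-size 2) = 4399/7 = 628.429
M(set-size 5) = 4943/8 = 617.875
Difference = 617.875 − 628.429 = -10.554 ms

-10.6 ms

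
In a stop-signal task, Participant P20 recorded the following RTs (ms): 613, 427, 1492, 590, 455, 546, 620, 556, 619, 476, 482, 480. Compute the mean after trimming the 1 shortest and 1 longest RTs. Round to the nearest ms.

544 ms

Sorted: 427, 455, 476, 480, 482, 546, 556, 590, 613, 619, 620, 1492
Drop lowest 1 (427) and highest 1 (1492)
Remaining (n=10): Σ = 5437, mean = 5437/10 = 543.700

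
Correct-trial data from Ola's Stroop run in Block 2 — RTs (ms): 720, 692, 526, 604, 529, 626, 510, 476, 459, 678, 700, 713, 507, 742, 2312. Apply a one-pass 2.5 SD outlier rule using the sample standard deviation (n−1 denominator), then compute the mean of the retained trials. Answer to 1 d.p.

605.9 ms

n = 15, ΣRT = 10794, M = 719.600
Σ(x−M)² = 2851477.60; s = √(2851477.60/14) = 451.306
Cutoffs: 719.600 ± 2.5·451.306 → [-408.7, 1847.9]
Outside: 2312 → excluded.
Retained (n=14): Σ = 8482, mean = 8482/14 = 605.857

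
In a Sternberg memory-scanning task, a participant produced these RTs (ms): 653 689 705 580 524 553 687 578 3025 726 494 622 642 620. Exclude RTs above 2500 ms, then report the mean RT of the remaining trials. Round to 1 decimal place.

621.0 ms

Excluded: 3025
Retained (n=13): Σ = 8073
Mean = 8073/13 = 621.0000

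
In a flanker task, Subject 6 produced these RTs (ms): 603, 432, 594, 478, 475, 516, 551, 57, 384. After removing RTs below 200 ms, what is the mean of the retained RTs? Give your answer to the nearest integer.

Excluded: 57
Retained (n=8): Σ = 4033
Mean = 4033/8 = 504.1250

504 ms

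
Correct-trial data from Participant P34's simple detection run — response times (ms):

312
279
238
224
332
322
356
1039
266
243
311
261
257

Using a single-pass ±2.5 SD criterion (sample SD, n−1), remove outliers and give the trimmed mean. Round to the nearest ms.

n = 13, ΣRT = 4440, M = 341.538
Σ(x−M)² = 546435.23; s = √(546435.23/12) = 213.392
Cutoffs: 341.538 ± 2.5·213.392 → [-191.9, 875.0]
Outside: 1039 → excluded.
Retained (n=12): Σ = 3401, mean = 3401/12 = 283.417

283 ms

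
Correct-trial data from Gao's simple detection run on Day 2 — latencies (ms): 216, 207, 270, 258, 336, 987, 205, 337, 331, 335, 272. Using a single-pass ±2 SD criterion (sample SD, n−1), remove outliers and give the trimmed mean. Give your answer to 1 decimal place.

n = 11, ΣRT = 3754, M = 341.273
Σ(x−M)² = 486260.18; s = √(486260.18/10) = 220.513
Cutoffs: 341.273 ± 2·220.513 → [-99.8, 782.3]
Outside: 987 → excluded.
Retained (n=10): Σ = 2767, mean = 2767/10 = 276.700

276.7 ms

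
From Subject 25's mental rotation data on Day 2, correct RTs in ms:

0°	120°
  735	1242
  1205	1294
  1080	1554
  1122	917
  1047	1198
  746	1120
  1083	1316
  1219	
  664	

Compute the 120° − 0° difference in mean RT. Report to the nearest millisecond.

245 ms

M(0°) = 8901/9 = 989.000
M(120°) = 8641/7 = 1234.429
Difference = 1234.429 − 989.000 = 245.429 ms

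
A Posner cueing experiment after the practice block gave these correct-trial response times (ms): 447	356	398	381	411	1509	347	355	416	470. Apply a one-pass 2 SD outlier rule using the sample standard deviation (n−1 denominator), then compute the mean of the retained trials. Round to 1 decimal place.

397.9 ms

n = 10, ΣRT = 5090, M = 509.000
Σ(x−M)² = 1125692.00; s = √(1125692.00/9) = 353.662
Cutoffs: 509.000 ± 2·353.662 → [-198.3, 1216.3]
Outside: 1509 → excluded.
Retained (n=9): Σ = 3581, mean = 3581/9 = 397.889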